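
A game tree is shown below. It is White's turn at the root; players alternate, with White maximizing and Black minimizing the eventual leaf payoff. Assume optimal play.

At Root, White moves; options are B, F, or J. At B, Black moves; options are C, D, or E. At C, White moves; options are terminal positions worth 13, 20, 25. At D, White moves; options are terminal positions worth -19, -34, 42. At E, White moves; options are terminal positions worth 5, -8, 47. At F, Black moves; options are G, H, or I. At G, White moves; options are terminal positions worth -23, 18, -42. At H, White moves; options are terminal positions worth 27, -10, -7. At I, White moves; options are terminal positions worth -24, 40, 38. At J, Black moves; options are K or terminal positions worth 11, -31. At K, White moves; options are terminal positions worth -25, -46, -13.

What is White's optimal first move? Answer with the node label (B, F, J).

C (White): max(13, 20, 25) = 25
D (White): max(-19, -34, 42) = 42
E (White): max(5, -8, 47) = 47
B (Black): min(25, 42, 47) = 25
G (White): max(-23, 18, -42) = 18
H (White): max(27, -10, -7) = 27
I (White): max(-24, 40, 38) = 40
F (Black): min(18, 27, 40) = 18
K (White): max(-25, -46, -13) = -13
J (Black): min(-13, 11, -31) = -31
Root (White): max(25, 18, -31) = 25
White picks the child with the highest value: B (value 25).

B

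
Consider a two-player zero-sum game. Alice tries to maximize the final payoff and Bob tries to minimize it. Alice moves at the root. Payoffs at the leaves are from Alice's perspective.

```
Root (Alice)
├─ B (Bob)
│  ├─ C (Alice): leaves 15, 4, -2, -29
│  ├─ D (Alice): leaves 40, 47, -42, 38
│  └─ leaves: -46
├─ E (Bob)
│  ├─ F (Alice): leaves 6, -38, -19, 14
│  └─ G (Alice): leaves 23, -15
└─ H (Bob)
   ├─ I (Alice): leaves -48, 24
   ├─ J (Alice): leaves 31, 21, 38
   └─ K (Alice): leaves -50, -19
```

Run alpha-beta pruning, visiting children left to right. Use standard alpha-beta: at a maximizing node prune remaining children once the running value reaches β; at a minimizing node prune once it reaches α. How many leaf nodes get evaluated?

C [α=-∞,β=+∞]: v=15
D [α=-∞,β=15]: v=40 after child 1 ≥ β → β-cutoff, skip 3
B [α=-∞,β=+∞]: v=-46
F [α=-46,β=+∞]: v=14
G [α=-46,β=14]: v=23 after child 1 ≥ β → β-cutoff, skip 1
E [α=-46,β=+∞]: v=14
I [α=14,β=+∞]: v=24
J [α=14,β=24]: v=31 after child 1 ≥ β → β-cutoff, skip 2
K [α=14,β=24]: v=-19
H [α=14,β=+∞]: v=-19
Root [α=-∞,β=+∞]: v=14
Leaves evaluated: 16 of 22.

16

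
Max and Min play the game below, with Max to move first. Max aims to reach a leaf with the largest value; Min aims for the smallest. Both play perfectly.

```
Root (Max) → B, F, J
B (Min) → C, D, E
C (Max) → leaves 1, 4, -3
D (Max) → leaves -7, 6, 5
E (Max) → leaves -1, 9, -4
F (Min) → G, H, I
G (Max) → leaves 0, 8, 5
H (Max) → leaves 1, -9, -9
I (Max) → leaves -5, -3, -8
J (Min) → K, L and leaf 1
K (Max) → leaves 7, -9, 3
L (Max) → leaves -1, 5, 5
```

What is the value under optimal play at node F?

-3

G: max(0, 8, 5) = 8
H: max(1, -9, -9) = 1
I: max(-5, -3, -8) = -3
F: min(8, 1, -3) = -3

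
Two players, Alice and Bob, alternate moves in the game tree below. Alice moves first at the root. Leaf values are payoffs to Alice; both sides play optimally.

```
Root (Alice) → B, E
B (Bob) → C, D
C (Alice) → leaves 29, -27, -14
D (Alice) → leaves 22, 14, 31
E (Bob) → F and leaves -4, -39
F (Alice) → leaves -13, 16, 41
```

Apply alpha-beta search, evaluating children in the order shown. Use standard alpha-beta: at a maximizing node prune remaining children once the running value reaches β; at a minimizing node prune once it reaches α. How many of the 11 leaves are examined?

10

C [α=-∞,β=+∞]: v=29
D [α=-∞,β=29]: v=31
B [α=-∞,β=+∞]: v=29
F [α=29,β=+∞]: v=41
E [α=29,β=+∞]: v=-4 after child 2 ≤ α → α-cutoff, skip 1
Root [α=-∞,β=+∞]: v=29
Leaves evaluated: 10 of 11.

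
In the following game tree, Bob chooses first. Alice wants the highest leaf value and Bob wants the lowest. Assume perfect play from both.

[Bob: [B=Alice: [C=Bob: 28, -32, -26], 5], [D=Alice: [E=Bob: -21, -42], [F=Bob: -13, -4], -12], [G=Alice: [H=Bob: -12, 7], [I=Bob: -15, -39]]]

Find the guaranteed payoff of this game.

C (Bob): min(28, -32, -26) = -32
B (Alice): max(-32, 5) = 5
E (Bob): min(-21, -42) = -42
F (Bob): min(-13, -4) = -13
D (Alice): max(-42, -13, -12) = -12
H (Bob): min(-12, 7) = -12
I (Bob): min(-15, -39) = -39
G (Alice): max(-12, -39) = -12
Root (Bob): min(5, -12, -12) = -12

-12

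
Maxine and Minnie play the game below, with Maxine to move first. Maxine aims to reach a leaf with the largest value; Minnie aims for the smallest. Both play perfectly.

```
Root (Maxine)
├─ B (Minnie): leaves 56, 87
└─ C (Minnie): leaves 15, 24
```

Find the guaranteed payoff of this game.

56

B (Minnie): min(56, 87) = 56
C (Minnie): min(15, 24) = 15
Root (Maxine): max(56, 15) = 56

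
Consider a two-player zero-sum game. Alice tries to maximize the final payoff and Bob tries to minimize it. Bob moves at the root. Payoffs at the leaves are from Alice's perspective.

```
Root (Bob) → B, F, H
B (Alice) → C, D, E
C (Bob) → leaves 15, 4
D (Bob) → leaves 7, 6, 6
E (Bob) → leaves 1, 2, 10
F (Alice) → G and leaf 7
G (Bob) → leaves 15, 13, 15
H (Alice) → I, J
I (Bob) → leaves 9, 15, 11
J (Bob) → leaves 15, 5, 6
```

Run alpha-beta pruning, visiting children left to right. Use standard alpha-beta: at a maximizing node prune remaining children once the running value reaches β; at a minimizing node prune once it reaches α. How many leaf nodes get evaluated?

C [α=-∞,β=+∞]: v=4
D [α=4,β=+∞]: v=6
E [α=6,β=+∞]: v=1 after child 1 ≤ α → α-cutoff, skip 2
B [α=-∞,β=+∞]: v=6
G [α=-∞,β=6]: v=13
F [α=-∞,β=6]: v=13 after child 1 ≥ β → β-cutoff, skip 1
I [α=-∞,β=6]: v=9
H [α=-∞,β=6]: v=9 after child 1 ≥ β → β-cutoff, skip 1
Root [α=-∞,β=+∞]: v=6
Leaves evaluated: 12 of 18.

12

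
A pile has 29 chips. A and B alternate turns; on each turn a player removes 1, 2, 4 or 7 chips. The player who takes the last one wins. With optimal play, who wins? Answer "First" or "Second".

Positions where the player to move wins (W) vs loses (L):
i:   0  1  2  3  4  5  6  7  8  9 10 11 12 13 14 15 16 17 18 19 20 21 22 23 24 25 26 27 28 29
     L  W  W  L  W  W  L  W  W  L  W  W  L  W  W  L  W  W  L  W  W  L  W  W  L  W  W  L  W  W
Position 29 is W, so the first player wins.

First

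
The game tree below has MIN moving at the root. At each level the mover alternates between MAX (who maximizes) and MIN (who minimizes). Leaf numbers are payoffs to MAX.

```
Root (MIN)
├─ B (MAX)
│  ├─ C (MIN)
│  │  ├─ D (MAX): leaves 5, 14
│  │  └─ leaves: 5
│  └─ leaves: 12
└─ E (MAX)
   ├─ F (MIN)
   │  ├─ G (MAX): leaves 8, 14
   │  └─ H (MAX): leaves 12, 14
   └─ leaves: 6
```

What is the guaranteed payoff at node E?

14

G: max(8, 14) = 14
H: max(12, 14) = 14
F: min(14, 14) = 14
E: max(14, 6) = 14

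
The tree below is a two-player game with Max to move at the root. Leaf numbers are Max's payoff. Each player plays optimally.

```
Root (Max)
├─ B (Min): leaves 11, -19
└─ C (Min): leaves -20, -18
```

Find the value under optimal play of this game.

-19

B (Min): min(11, -19) = -19
C (Min): min(-20, -18) = -20
Root (Max): max(-19, -20) = -19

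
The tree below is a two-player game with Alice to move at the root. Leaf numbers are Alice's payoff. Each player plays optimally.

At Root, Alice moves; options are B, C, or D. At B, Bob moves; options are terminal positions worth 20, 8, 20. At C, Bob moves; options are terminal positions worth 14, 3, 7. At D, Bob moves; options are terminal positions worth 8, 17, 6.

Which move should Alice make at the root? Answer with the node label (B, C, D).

B

B (Bob): min(20, 8, 20) = 8
C (Bob): min(14, 3, 7) = 3
D (Bob): min(8, 17, 6) = 6
Root (Alice): max(8, 3, 6) = 8
Alice picks the child with the highest value: B (value 8).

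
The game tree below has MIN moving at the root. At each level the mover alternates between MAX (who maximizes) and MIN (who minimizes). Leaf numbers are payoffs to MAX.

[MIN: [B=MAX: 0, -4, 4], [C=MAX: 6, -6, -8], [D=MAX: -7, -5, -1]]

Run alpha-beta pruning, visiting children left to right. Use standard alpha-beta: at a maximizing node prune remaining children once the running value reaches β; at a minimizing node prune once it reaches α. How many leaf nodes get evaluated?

B [α=-∞,β=+∞]: v=4
C [α=-∞,β=4]: v=6 after child 1 ≥ β → β-cutoff, skip 2
D [α=-∞,β=4]: v=-1
Root [α=-∞,β=+∞]: v=-1
Leaves evaluated: 7 of 9.

7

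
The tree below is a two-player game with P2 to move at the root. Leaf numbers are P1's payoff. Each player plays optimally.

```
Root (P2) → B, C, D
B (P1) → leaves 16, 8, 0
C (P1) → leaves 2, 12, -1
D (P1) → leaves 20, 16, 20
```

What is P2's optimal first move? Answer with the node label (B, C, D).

C

B (P1): max(16, 8, 0) = 16
C (P1): max(2, 12, -1) = 12
D (P1): max(20, 16, 20) = 20
Root (P2): min(16, 12, 20) = 12
P2 picks the child with the lowest value: C (value 12).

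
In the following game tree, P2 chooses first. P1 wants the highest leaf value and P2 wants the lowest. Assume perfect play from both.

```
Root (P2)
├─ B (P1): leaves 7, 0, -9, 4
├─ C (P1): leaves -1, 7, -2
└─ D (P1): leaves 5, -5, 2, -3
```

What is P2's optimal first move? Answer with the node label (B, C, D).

B (P1): max(7, 0, -9, 4) = 7
C (P1): max(-1, 7, -2) = 7
D (P1): max(5, -5, 2, -3) = 5
Root (P2): min(7, 7, 5) = 5
P2 picks the child with the lowest value: D (value 5).

D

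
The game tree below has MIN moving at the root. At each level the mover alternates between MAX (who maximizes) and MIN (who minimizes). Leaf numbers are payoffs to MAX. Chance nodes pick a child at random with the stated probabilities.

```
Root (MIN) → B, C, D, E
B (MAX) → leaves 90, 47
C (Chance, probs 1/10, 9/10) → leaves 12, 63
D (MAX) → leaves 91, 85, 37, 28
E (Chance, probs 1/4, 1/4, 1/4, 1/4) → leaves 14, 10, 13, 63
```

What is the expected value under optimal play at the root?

25

B (MAX): max(90, 47) = 90
C (Chance): 1/10·12 + 9/10·63 = 57.9
D (MAX): max(91, 85, 37, 28) = 91
E (Chance): 1/4·14 + 1/4·10 + 1/4·13 + 1/4·63 = 25
Root (MIN): min(90, 57.9, 91, 25) = 25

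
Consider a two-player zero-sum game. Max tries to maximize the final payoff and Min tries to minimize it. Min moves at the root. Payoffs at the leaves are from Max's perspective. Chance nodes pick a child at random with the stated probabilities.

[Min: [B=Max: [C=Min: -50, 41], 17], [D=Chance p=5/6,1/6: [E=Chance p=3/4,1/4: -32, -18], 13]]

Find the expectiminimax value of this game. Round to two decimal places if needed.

C (Min): min(-50, 41) = -50
B (Max): max(-50, 17) = 17
E (Chance): 3/4·-32 + 1/4·-18 = -28.5
D (Chance): 5/6·-28.5 + 1/6·13 = -21.58
Root (Min): min(17, -21.58) = -21.58

-21.58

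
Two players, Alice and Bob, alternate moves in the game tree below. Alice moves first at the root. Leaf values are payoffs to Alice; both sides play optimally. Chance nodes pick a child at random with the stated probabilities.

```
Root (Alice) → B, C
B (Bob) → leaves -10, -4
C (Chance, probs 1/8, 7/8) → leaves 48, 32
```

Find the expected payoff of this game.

34

B (Bob): min(-10, -4) = -10
C (Chance): 1/8·48 + 7/8·32 = 34
Root (Alice): max(-10, 34) = 34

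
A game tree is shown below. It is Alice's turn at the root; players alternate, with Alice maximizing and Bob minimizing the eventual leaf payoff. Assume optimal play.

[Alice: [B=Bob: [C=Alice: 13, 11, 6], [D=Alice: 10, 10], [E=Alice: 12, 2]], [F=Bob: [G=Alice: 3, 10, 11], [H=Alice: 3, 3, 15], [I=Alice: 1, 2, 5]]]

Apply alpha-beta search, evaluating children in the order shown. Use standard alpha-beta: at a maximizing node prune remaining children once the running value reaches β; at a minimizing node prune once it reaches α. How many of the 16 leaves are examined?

C [α=-∞,β=+∞]: v=13
D [α=-∞,β=13]: v=10
E [α=-∞,β=10]: v=12 after child 1 ≥ β → β-cutoff, skip 1
B [α=-∞,β=+∞]: v=10
G [α=10,β=+∞]: v=11
H [α=10,β=11]: v=15
I [α=10,β=11]: v=5
F [α=10,β=+∞]: v=5
Root [α=-∞,β=+∞]: v=10
Leaves evaluated: 15 of 16.

15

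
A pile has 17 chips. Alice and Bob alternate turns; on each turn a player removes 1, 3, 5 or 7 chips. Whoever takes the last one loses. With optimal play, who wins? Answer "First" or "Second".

Second

Mark each pile size as W (mover wins) or L (mover loses):
i:   0  1  2  3  4  5  6  7  8  9 10 11 12 13 14 15 16 17
     W  L  W  L  W  L  W  L  W  L  W  L  W  L  W  L  W  L
Position 17 is L, so the second player wins.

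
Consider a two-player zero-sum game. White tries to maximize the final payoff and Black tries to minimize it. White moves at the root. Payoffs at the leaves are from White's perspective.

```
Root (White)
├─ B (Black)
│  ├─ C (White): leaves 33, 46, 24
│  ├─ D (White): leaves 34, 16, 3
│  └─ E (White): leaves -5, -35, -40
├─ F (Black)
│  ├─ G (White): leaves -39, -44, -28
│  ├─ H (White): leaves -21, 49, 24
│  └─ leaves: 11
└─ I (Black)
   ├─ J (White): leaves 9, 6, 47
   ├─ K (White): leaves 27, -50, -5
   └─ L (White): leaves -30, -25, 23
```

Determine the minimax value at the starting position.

C (White): max(33, 46, 24) = 46
D (White): max(34, 16, 3) = 34
E (White): max(-5, -35, -40) = -5
B (Black): min(46, 34, -5) = -5
G (White): max(-39, -44, -28) = -28
H (White): max(-21, 49, 24) = 49
F (Black): min(-28, 49, 11) = -28
J (White): max(9, 6, 47) = 47
K (White): max(27, -50, -5) = 27
L (White): max(-30, -25, 23) = 23
I (Black): min(47, 27, 23) = 23
Root (White): max(-5, -28, 23) = 23

23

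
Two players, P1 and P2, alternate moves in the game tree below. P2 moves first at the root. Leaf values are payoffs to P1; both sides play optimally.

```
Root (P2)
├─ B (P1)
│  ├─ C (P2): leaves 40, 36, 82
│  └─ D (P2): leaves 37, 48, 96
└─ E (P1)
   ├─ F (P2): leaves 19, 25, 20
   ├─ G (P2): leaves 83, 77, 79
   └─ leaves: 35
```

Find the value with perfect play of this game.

37

C (P2): min(40, 36, 82) = 36
D (P2): min(37, 48, 96) = 37
B (P1): max(36, 37) = 37
F (P2): min(19, 25, 20) = 19
G (P2): min(83, 77, 79) = 77
E (P1): max(19, 77, 35) = 77
Root (P2): min(37, 77) = 37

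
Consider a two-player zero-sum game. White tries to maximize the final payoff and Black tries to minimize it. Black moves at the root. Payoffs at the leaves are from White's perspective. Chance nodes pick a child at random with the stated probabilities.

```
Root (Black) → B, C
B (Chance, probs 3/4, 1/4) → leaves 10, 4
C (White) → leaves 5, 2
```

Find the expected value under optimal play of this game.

5

B (Chance): 3/4·10 + 1/4·4 = 8.5
C (White): max(5, 2) = 5
Root (Black): min(8.5, 5) = 5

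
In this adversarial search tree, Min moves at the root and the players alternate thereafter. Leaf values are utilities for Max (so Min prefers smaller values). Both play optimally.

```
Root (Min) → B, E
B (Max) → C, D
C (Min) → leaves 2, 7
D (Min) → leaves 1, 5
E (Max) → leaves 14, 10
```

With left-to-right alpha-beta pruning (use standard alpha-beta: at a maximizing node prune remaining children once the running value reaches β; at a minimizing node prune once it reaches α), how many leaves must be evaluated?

C [α=-∞,β=+∞]: v=2
D [α=2,β=+∞]: v=1 after child 1 ≤ α → α-cutoff, skip 1
B [α=-∞,β=+∞]: v=2
E [α=-∞,β=2]: v=14 after child 1 ≥ β → β-cutoff, skip 1
Root [α=-∞,β=+∞]: v=2
Leaves evaluated: 4 of 6.

4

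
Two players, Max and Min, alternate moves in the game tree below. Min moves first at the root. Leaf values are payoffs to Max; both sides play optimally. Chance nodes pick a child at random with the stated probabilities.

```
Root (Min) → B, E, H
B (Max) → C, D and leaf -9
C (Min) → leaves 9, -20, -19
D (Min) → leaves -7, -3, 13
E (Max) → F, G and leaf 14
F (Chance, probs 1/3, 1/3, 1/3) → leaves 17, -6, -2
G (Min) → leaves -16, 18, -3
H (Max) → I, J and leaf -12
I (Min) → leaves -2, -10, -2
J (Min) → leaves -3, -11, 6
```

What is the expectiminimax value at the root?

-10

C (Min): min(9, -20, -19) = -20
D (Min): min(-7, -3, 13) = -7
B (Max): max(-20, -7, -9) = -7
F (Chance): 1/3·17 + 1/3·-6 + 1/3·-2 = 3
G (Min): min(-16, 18, -3) = -16
E (Max): max(3, -16, 14) = 14
I (Min): min(-2, -10, -2) = -10
J (Min): min(-3, -11, 6) = -11
H (Max): max(-10, -11, -12) = -10
Root (Min): min(-7, 14, -10) = -10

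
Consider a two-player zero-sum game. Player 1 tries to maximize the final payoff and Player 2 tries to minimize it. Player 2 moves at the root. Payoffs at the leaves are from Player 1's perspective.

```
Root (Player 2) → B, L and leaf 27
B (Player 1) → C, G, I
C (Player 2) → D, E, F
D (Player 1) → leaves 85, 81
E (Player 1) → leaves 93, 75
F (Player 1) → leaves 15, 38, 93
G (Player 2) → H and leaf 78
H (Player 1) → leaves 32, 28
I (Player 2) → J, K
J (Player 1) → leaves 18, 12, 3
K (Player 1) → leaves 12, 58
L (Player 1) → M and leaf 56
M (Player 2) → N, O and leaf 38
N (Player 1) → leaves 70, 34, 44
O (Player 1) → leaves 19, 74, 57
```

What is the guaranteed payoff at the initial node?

D (Player 1): max(85, 81) = 85
E (Player 1): max(93, 75) = 93
F (Player 1): max(15, 38, 93) = 93
C (Player 2): min(85, 93, 93) = 85
H (Player 1): max(32, 28) = 32
G (Player 2): min(32, 78) = 32
J (Player 1): max(18, 12, 3) = 18
K (Player 1): max(12, 58) = 58
I (Player 2): min(18, 58) = 18
B (Player 1): max(85, 32, 18) = 85
N (Player 1): max(70, 34, 44) = 70
O (Player 1): max(19, 74, 57) = 74
M (Player 2): min(70, 74, 38) = 38
L (Player 1): max(38, 56) = 56
Root (Player 2): min(85, 56, 27) = 27

27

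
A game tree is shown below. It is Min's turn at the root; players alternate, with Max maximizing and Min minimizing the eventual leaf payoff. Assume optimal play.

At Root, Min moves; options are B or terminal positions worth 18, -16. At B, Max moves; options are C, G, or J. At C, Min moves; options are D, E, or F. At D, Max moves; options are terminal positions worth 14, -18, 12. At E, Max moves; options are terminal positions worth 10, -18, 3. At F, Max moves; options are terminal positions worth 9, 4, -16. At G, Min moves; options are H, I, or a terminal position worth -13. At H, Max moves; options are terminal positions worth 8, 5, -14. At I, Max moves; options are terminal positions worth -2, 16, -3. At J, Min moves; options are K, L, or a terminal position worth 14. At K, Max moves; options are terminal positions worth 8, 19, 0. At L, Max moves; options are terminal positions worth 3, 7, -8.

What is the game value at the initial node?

-16

D (Max): max(14, -18, 12) = 14
E (Max): max(10, -18, 3) = 10
F (Max): max(9, 4, -16) = 9
C (Min): min(14, 10, 9) = 9
H (Max): max(8, 5, -14) = 8
I (Max): max(-2, 16, -3) = 16
G (Min): min(8, 16, -13) = -13
K (Max): max(8, 19, 0) = 19
L (Max): max(3, 7, -8) = 7
J (Min): min(19, 7, 14) = 7
B (Max): max(9, -13, 7) = 9
Root (Min): min(9, 18, -16) = -16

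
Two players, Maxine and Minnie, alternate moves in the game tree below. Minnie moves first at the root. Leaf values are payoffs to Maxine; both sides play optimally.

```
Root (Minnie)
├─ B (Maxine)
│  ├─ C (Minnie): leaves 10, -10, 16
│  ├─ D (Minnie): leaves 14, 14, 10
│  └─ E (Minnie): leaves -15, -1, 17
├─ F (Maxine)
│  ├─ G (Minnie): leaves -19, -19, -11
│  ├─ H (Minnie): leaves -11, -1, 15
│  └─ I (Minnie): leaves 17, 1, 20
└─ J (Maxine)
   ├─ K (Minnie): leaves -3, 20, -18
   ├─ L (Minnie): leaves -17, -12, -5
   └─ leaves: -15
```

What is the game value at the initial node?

-15

C (Minnie): min(10, -10, 16) = -10
D (Minnie): min(14, 14, 10) = 10
E (Minnie): min(-15, -1, 17) = -15
B (Maxine): max(-10, 10, -15) = 10
G (Minnie): min(-19, -19, -11) = -19
H (Minnie): min(-11, -1, 15) = -11
I (Minnie): min(17, 1, 20) = 1
F (Maxine): max(-19, -11, 1) = 1
K (Minnie): min(-3, 20, -18) = -18
L (Minnie): min(-17, -12, -5) = -17
J (Maxine): max(-18, -17, -15) = -15
Root (Minnie): min(10, 1, -15) = -15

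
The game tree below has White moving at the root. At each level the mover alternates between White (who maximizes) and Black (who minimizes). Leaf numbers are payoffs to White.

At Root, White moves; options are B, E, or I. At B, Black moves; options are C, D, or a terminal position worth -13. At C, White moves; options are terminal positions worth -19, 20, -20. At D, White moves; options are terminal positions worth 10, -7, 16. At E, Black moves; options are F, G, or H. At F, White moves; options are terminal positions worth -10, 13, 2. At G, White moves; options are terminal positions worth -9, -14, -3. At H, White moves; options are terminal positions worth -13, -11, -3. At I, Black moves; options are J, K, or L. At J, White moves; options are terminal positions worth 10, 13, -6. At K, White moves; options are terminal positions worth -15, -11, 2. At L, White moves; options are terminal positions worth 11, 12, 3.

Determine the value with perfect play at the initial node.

2

C (White): max(-19, 20, -20) = 20
D (White): max(10, -7, 16) = 16
B (Black): min(20, 16, -13) = -13
F (White): max(-10, 13, 2) = 13
G (White): max(-9, -14, -3) = -3
H (White): max(-13, -11, -3) = -3
E (Black): min(13, -3, -3) = -3
J (White): max(10, 13, -6) = 13
K (White): max(-15, -11, 2) = 2
L (White): max(11, 12, 3) = 12
I (Black): min(13, 2, 12) = 2
Root (White): max(-13, -3, 2) = 2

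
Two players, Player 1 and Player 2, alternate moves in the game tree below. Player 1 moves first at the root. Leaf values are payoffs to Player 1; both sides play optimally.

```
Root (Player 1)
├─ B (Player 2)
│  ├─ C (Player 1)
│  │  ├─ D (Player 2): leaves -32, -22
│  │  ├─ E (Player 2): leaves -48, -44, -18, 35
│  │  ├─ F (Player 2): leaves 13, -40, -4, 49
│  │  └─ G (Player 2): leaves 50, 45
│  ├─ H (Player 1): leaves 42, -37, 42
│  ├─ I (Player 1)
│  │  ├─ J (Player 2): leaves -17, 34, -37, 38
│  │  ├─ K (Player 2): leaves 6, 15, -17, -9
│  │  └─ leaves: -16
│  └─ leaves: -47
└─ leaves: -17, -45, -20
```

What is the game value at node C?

D: min(-32, -22) = -32
E: min(-48, -44, -18, 35) = -48
F: min(13, -40, -4, 49) = -40
G: min(50, 45) = 45
C: max(-32, -48, -40, 45) = 45

45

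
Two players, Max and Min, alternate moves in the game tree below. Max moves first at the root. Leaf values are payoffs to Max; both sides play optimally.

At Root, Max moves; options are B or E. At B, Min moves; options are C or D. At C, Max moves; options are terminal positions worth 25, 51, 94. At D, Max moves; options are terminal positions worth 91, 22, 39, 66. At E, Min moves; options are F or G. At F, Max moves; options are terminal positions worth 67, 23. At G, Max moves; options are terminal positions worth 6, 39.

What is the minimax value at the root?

C (Max): max(25, 51, 94) = 94
D (Max): max(91, 22, 39, 66) = 91
B (Min): min(94, 91) = 91
F (Max): max(67, 23) = 67
G (Max): max(6, 39) = 39
E (Min): min(67, 39) = 39
Root (Max): max(91, 39) = 91

91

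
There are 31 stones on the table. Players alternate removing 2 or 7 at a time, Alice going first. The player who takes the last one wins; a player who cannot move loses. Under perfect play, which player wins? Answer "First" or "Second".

Mark each pile size as W (mover wins) or L (mover loses):
i:   0  1  2  3  4  5  6  7  8  9 10 11 12 13 14 15 16 17 18 19 20 21 22 23 24 25 26 27 28 29 30 31
     L  L  W  W  L  L  W  W  W  L  L  W  W  L  L  W  W  W  L  L  W  W  L  L  W  W  W  L  L  W  W  L
Position 31 is L, so the second player wins.

Second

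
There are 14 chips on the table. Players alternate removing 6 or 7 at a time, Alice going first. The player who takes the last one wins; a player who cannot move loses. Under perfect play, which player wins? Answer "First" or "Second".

Second

W/L table (W = player to move can force a win):
i:   0  1  2  3  4  5  6  7  8  9 10 11 12 13 14
     L  L  L  L  L  L  W  W  W  W  W  W  W  L  L
Position 14 is L, so the second player wins.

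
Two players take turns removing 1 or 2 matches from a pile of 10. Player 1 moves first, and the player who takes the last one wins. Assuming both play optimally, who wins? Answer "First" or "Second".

i:   0  1  2  3  4  5  6  7  8  9 10
     L  W  W  L  W  W  L  W  W  L  W
Position 10 is W, so the first player wins.

First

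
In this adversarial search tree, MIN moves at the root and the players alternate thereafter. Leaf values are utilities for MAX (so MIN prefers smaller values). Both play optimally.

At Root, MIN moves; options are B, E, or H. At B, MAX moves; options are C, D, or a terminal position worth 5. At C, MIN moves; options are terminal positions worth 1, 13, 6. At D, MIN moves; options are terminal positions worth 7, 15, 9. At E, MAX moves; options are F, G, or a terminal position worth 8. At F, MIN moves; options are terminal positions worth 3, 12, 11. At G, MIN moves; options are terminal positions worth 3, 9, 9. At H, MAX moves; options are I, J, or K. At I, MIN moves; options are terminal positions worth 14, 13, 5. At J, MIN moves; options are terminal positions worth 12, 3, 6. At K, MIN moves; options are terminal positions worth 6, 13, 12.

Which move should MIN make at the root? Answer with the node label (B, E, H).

H

C (MIN): min(1, 13, 6) = 1
D (MIN): min(7, 15, 9) = 7
B (MAX): max(1, 7, 5) = 7
F (MIN): min(3, 12, 11) = 3
G (MIN): min(3, 9, 9) = 3
E (MAX): max(3, 3, 8) = 8
I (MIN): min(14, 13, 5) = 5
J (MIN): min(12, 3, 6) = 3
K (MIN): min(6, 13, 12) = 6
H (MAX): max(5, 3, 6) = 6
Root (MIN): min(7, 8, 6) = 6
MIN picks the child with the lowest value: H (value 6).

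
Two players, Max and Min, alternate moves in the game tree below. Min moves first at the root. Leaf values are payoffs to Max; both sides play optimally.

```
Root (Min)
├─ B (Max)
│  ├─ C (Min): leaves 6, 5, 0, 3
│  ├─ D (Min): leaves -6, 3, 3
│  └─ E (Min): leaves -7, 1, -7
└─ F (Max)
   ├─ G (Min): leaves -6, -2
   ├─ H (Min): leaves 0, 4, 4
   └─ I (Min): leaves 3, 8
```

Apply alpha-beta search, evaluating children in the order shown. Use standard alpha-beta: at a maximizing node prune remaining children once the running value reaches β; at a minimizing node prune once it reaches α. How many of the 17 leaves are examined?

11

C [α=-∞,β=+∞]: v=0
D [α=0,β=+∞]: v=-6 after child 1 ≤ α → α-cutoff, skip 2
E [α=0,β=+∞]: v=-7 after child 1 ≤ α → α-cutoff, skip 2
B [α=-∞,β=+∞]: v=0
G [α=-∞,β=0]: v=-6
H [α=-6,β=0]: v=0
F [α=-∞,β=0]: v=0 after child 2 ≥ β → β-cutoff, skip 1
Root [α=-∞,β=+∞]: v=0
Leaves evaluated: 11 of 17.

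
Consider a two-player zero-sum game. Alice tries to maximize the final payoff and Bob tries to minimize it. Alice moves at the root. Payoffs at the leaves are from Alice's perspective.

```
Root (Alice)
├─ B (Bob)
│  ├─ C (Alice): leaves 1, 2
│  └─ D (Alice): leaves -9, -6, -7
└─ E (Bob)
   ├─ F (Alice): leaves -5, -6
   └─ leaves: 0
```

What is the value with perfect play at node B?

C: max(1, 2) = 2
D: max(-9, -6, -7) = -6
B: min(2, -6) = -6

-6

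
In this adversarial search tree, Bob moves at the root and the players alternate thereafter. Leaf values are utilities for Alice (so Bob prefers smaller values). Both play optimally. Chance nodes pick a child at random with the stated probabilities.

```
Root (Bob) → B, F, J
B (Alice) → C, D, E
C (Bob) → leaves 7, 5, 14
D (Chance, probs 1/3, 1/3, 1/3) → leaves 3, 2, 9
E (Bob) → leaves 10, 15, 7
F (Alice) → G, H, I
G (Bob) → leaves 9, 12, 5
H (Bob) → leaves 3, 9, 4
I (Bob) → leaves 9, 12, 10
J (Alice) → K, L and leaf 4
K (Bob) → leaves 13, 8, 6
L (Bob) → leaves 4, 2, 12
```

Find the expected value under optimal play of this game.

6

C (Bob): min(7, 5, 14) = 5
D (Chance): 1/3·3 + 1/3·2 + 1/3·9 = 4.67
E (Bob): min(10, 15, 7) = 7
B (Alice): max(5, 4.67, 7) = 7
G (Bob): min(9, 12, 5) = 5
H (Bob): min(3, 9, 4) = 3
I (Bob): min(9, 12, 10) = 9
F (Alice): max(5, 3, 9) = 9
K (Bob): min(13, 8, 6) = 6
L (Bob): min(4, 2, 12) = 2
J (Alice): max(6, 2, 4) = 6
Root (Bob): min(7, 9, 6) = 6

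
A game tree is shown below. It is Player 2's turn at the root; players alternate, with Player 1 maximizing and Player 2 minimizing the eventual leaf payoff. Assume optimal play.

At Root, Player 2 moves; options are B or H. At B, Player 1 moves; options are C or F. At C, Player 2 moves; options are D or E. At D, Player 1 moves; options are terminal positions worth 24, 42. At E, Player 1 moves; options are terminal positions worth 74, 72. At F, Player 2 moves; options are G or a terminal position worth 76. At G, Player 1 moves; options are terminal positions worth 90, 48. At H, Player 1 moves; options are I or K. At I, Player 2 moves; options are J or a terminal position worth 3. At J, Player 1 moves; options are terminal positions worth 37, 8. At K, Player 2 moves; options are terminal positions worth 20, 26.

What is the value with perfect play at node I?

3

J: max(37, 8) = 37
I: min(37, 3) = 3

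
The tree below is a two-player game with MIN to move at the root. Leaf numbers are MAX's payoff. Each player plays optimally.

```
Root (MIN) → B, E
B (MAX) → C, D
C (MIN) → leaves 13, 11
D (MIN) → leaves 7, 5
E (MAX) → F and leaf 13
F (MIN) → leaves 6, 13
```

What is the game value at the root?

11

C (MIN): min(13, 11) = 11
D (MIN): min(7, 5) = 5
B (MAX): max(11, 5) = 11
F (MIN): min(6, 13) = 6
E (MAX): max(6, 13) = 13
Root (MIN): min(11, 13) = 11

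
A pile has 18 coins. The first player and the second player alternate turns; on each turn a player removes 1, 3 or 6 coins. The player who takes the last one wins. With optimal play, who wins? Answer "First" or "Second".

Second

i:   0  1  2  3  4  5  6  7  8  9 10 11 12 13 14 15 16 17 18
     L  W  L  W  L  W  W  W  W  L  W  L  W  L  W  W  W  W  L
Position 18 is L, so the second player wins.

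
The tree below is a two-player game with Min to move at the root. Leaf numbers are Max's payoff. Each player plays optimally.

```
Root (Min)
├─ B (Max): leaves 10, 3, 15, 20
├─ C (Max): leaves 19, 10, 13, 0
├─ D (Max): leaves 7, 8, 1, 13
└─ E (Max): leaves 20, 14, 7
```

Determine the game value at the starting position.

B (Max): max(10, 3, 15, 20) = 20
C (Max): max(19, 10, 13, 0) = 19
D (Max): max(7, 8, 1, 13) = 13
E (Max): max(20, 14, 7) = 20
Root (Min): min(20, 19, 13, 20) = 13

13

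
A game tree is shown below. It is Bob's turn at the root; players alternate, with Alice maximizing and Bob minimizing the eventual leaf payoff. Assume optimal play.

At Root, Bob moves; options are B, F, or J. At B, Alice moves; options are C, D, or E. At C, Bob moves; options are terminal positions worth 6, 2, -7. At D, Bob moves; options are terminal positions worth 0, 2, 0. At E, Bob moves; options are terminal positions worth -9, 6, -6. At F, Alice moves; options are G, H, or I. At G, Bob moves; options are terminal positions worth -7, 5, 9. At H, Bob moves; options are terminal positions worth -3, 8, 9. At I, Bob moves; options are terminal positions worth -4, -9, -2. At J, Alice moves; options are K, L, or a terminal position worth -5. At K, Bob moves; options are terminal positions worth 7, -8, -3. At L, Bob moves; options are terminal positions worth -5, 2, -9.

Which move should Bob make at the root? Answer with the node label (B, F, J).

C (Bob): min(6, 2, -7) = -7
D (Bob): min(0, 2, 0) = 0
E (Bob): min(-9, 6, -6) = -9
B (Alice): max(-7, 0, -9) = 0
G (Bob): min(-7, 5, 9) = -7
H (Bob): min(-3, 8, 9) = -3
I (Bob): min(-4, -9, -2) = -9
F (Alice): max(-7, -3, -9) = -3
K (Bob): min(7, -8, -3) = -8
L (Bob): min(-5, 2, -9) = -9
J (Alice): max(-8, -9, -5) = -5
Root (Bob): min(0, -3, -5) = -5
Bob picks the child with the lowest value: J (value -5).

J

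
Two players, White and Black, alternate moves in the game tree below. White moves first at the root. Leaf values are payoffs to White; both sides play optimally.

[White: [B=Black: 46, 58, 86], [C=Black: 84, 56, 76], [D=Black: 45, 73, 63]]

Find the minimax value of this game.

56

B (Black): min(46, 58, 86) = 46
C (Black): min(84, 56, 76) = 56
D (Black): min(45, 73, 63) = 45
Root (White): max(46, 56, 45) = 56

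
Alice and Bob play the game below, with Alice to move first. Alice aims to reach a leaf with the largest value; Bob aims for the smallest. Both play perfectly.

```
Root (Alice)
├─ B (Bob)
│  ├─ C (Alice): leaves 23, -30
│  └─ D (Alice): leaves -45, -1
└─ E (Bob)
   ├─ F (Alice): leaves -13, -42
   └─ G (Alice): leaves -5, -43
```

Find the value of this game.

-1

C (Alice): max(23, -30) = 23
D (Alice): max(-45, -1) = -1
B (Bob): min(23, -1) = -1
F (Alice): max(-13, -42) = -13
G (Alice): max(-5, -43) = -5
E (Bob): min(-13, -5) = -13
Root (Alice): max(-1, -13) = -1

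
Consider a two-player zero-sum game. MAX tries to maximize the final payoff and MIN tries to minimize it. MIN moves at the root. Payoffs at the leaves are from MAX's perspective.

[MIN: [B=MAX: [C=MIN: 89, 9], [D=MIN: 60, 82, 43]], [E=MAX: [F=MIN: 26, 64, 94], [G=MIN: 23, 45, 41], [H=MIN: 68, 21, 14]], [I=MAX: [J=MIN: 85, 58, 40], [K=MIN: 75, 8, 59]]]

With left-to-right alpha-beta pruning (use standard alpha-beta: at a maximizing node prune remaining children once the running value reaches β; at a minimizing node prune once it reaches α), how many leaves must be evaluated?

C [α=-∞,β=+∞]: v=9
D [α=9,β=+∞]: v=43
B [α=-∞,β=+∞]: v=43
F [α=-∞,β=43]: v=26
G [α=26,β=43]: v=23 after child 1 ≤ α → α-cutoff, skip 2
H [α=26,β=43]: v=21 after child 2 ≤ α → α-cutoff, skip 1
E [α=-∞,β=43]: v=26
J [α=-∞,β=26]: v=40
I [α=-∞,β=26]: v=40 after child 1 ≥ β → β-cutoff, skip 1
Root [α=-∞,β=+∞]: v=26
Leaves evaluated: 14 of 20.

14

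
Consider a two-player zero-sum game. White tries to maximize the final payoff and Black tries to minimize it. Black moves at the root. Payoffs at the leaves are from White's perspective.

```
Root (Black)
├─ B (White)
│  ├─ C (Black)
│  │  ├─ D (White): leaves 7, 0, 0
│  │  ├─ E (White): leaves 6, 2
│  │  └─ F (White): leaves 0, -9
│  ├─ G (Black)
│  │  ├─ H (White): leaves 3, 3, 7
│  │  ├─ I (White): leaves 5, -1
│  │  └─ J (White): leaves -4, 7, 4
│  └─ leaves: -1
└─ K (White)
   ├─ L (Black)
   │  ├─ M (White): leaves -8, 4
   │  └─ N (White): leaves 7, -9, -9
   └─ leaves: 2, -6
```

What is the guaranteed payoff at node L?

M: max(-8, 4) = 4
N: max(7, -9, -9) = 7
L: min(4, 7) = 4

4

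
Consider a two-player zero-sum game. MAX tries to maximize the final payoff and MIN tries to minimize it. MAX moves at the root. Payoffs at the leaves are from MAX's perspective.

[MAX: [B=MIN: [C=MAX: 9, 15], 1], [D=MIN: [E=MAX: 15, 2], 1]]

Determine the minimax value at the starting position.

C (MAX): max(9, 15) = 15
B (MIN): min(15, 1) = 1
E (MAX): max(15, 2) = 15
D (MIN): min(15, 1) = 1
Root (MAX): max(1, 1) = 1

1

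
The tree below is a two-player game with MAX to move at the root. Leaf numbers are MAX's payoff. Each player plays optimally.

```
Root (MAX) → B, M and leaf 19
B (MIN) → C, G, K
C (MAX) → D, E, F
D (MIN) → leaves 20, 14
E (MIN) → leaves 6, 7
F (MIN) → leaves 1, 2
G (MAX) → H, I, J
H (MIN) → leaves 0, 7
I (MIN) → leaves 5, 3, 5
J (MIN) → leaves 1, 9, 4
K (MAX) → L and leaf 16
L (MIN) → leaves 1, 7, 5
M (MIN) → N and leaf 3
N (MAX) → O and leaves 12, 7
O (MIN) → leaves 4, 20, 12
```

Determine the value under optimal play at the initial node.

19

D (MIN): min(20, 14) = 14
E (MIN): min(6, 7) = 6
F (MIN): min(1, 2) = 1
C (MAX): max(14, 6, 1) = 14
H (MIN): min(0, 7) = 0
I (MIN): min(5, 3, 5) = 3
J (MIN): min(1, 9, 4) = 1
G (MAX): max(0, 3, 1) = 3
L (MIN): min(1, 7, 5) = 1
K (MAX): max(1, 16) = 16
B (MIN): min(14, 3, 16) = 3
O (MIN): min(4, 20, 12) = 4
N (MAX): max(4, 12, 7) = 12
M (MIN): min(12, 3) = 3
Root (MAX): max(3, 3, 19) = 19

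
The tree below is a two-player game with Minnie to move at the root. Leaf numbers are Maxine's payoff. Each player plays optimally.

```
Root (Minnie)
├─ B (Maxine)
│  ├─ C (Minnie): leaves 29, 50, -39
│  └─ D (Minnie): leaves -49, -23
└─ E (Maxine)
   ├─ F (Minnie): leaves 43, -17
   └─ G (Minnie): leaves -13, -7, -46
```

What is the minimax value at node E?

-17

F: min(43, -17) = -17
G: min(-13, -7, -46) = -46
E: max(-17, -46) = -17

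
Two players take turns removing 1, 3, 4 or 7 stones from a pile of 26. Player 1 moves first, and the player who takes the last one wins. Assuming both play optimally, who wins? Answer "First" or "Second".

Mark each pile size as W (mover wins) or L (mover loses):
i:   0  1  2  3  4  5  6  7  8  9 10 11 12 13 14 15 16 17 18 19 20 21 22 23 24 25 26
     L  W  L  W  W  W  W  W  L  W  L  W  W  W  W  W  L  W  L  W  W  W  W  W  L  W  L
Position 26 is L, so the second player wins.

Second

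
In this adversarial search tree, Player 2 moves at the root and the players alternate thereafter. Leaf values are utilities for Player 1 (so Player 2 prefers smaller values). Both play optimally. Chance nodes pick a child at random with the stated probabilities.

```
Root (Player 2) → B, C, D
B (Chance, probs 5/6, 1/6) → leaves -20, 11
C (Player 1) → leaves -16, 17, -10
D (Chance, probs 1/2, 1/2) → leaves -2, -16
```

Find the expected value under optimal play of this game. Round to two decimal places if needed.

B (Chance): 5/6·-20 + 1/6·11 = -14.83
C (Player 1): max(-16, 17, -10) = 17
D (Chance): 1/2·-2 + 1/2·-16 = -9
Root (Player 2): min(-14.83, 17, -9) = -14.83

-14.83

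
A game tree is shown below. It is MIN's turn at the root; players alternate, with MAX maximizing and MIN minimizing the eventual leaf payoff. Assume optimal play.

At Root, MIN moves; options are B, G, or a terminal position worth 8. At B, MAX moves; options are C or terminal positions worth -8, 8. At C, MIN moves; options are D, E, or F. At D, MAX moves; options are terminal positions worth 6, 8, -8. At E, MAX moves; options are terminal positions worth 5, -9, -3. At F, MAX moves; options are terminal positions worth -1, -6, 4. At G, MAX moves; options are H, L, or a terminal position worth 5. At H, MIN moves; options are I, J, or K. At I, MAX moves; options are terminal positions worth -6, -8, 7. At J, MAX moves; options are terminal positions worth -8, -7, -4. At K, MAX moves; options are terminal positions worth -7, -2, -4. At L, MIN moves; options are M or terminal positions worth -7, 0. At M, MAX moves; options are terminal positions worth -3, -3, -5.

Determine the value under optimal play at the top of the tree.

5

D (MAX): max(6, 8, -8) = 8
E (MAX): max(5, -9, -3) = 5
F (MAX): max(-1, -6, 4) = 4
C (MIN): min(8, 5, 4) = 4
B (MAX): max(4, -8, 8) = 8
I (MAX): max(-6, -8, 7) = 7
J (MAX): max(-8, -7, -4) = -4
K (MAX): max(-7, -2, -4) = -2
H (MIN): min(7, -4, -2) = -4
M (MAX): max(-3, -3, -5) = -3
L (MIN): min(-3, -7, 0) = -7
G (MAX): max(-4, -7, 5) = 5
Root (MIN): min(8, 5, 8) = 5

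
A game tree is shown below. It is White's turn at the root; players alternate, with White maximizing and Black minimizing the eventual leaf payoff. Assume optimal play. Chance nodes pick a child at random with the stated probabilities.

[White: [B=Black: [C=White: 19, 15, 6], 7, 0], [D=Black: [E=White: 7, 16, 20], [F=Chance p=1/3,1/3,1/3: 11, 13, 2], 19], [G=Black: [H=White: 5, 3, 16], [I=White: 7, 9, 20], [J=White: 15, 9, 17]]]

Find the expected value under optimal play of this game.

16

C (White): max(19, 15, 6) = 19
B (Black): min(19, 7, 0) = 0
E (White): max(7, 16, 20) = 20
F (Chance): 1/3·11 + 1/3·13 + 1/3·2 = 8.67
D (Black): min(20, 8.67, 19) = 8.67
H (White): max(5, 3, 16) = 16
I (White): max(7, 9, 20) = 20
J (White): max(15, 9, 17) = 17
G (Black): min(16, 20, 17) = 16
Root (White): max(0, 8.67, 16) = 16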